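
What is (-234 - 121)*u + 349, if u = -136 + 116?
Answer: 7449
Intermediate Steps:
u = -20
(-234 - 121)*u + 349 = (-234 - 121)*(-20) + 349 = -355*(-20) + 349 = 7100 + 349 = 7449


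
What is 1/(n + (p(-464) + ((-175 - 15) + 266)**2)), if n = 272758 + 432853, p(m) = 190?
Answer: 1/711577 ≈ 1.4053e-6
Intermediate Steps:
n = 705611
1/(n + (p(-464) + ((-175 - 15) + 266)**2)) = 1/(705611 + (190 + ((-175 - 15) + 266)**2)) = 1/(705611 + (190 + (-190 + 266)**2)) = 1/(705611 + (190 + 76**2)) = 1/(705611 + (190 + 5776)) = 1/(705611 + 5966) = 1/711577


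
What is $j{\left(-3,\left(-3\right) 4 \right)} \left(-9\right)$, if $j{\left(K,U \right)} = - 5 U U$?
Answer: $6480$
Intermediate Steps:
$j{\left(K,U \right)} = - 5 U^{2}$
$j{\left(-3,\left(-3\right) 4 \right)} \left(-9\right) = - 5 \left(\left(-3\right) 4\right)^{2} \left(-9\right) = - 5 \left(-12\right)^{2} \left(-9\right) = \left(-5\right) 144 \left(-9\right) = \left(-720\right) \left(-9\right) = 6480$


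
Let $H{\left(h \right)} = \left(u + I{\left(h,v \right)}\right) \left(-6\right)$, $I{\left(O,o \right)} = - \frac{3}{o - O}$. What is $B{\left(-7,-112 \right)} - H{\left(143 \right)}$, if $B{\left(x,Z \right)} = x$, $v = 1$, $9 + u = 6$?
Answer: $- \frac{1766}{71} \approx -24.873$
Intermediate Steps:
$u = -3$ ($u = -9 + 6 = -3$)
$H{\left(h \right)} = 18 - \frac{18}{-1 + h}$ ($H{\left(h \right)} = \left(-3 + \frac{3}{h - 1}\right) \left(-6\right) = \left(-3 + \frac{3}{-1 + h}\right) \left(-6\right) = 18 - \frac{18}{-1 + h}$)
$B{\left(-7,-112 \right)} - H{\left(143 \right)} = -7 - \frac{18 \left(-2 + 143\right)}{-1 + 143} = -7 - 18 \cdot \frac{1}{142} \cdot 141 = -7 - \frac{1269}{71} = - \frac{1766}{71}$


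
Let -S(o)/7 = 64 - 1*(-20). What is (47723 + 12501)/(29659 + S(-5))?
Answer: 60224/29071 ≈ 2.0716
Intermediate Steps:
S(o) = -588 (S(o) = -7*(64 - 1*(-20)) = -7*(64 + 20) = -7*84 = -588)
(47723 + 12501)/(29659 + S(-5)) = (47723 + 12501)/(29659 - 588) = 60224/29071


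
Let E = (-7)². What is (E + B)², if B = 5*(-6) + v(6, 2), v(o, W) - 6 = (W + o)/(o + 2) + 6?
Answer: 1024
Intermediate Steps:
E = 49
v(o, W) = 12 + (W + o)/(2 + o) (v(o, W) = 6 + ((W + o)/(o + 2) + 6) = 6 + ((W + o)/(2 + o) + 6) = 6 + (6 + (W + o)/(2 + o)) = 12 + (W + o)/(2 + o))
B = -17 (B = 5*(-6) + (24 + 2 + 13*6)/(2 + 6) = -30 + (24 + 2 + 78)/8 = -30 + (⅛)*104 = -30 + 13 = -17)
(E + B)² = (49 - 17)² = 32² = 1024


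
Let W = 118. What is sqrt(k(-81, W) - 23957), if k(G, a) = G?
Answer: I*sqrt(24038) ≈ 155.04*I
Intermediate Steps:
sqrt(k(-81, W) - 23957) = sqrt(-81 - 23957) = sqrt(-24038) = I*sqrt(24038)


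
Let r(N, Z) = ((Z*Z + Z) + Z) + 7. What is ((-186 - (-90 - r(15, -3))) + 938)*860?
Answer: 732720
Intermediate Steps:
r(N, Z) = 7 + Z² + 2*Z (r(N, Z) = ((Z² + Z) + Z) + 7 = ((Z + Z²) + Z) + 7 = (Z² + 2*Z) + 7 = 7 + Z² + 2*Z)
((-186 - (-90 - r(15, -3))) + 938)*860 = ((-186 - (-90 - (7 + (-3)² + 2*(-3)))) + 938)*860 = ((-186 - (-90 - (7 + 9 - 6))) + 938)*860 = ((-186 - (-90 - 1*10)) + 938)*860 = ((-186 - (-90 - 10)) + 938)*860 = ((-186 - 1*(-100)) + 938)*860 = ((-186 + 100) + 938)*860 = (-86 + 938)*860 = 852*860 = 732720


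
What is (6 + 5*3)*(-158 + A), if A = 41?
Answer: -2457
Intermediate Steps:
(6 + 5*3)*(-158 + A) = (6 + 5*3)*(-158 + 41) = (6 + 15)*(-117) = 21*(-117) = -2457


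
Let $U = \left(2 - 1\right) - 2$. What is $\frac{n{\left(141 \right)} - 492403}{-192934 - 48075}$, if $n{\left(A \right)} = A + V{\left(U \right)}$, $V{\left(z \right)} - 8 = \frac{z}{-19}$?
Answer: $\frac{9352825}{4579171} \approx 2.0425$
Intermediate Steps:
$U = -1$ ($U = 1 - 2 = -1$)
$V{\left(z \right)} = 8 - \frac{z}{19}$ ($V{\left(z \right)} = 8 + \frac{z}{-19} = 8 + z \left(- \frac{1}{19}\right) = 8 - \frac{z}{19}$)
$n{\left(A \right)} = \frac{153}{19} + A$ ($n{\left(A \right)} = A + \left(8 - - \frac{1}{19}\right) = A + \left(8 + \frac{1}{19}\right) = A + \frac{153}{19} = \frac{153}{19} + A$)
$\frac{n{\left(141 \right)} - 492403}{-192934 - 48075} = \frac{\left(\frac{153}{19} + 141\right) - 492403}{-192934 - 48075} = \frac{\frac{2832}{19} - 492403}{-241009} = \left(- \frac{9352825}{19}\right) \left(- \frac{1}{241009}\right) = \frac{9352825}{4579171}$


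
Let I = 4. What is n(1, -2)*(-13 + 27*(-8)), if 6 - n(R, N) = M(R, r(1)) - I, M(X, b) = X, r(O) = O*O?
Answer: -2061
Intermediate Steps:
r(O) = O**2
n(R, N) = 10 - R (n(R, N) = 6 - (R - 1*4) = 6 - (R - 4) = 6 - (-4 + R) = 6 + (4 - R) = 10 - R)
n(1, -2)*(-13 + 27*(-8)) = (10 - 1*1)*(-13 + 27*(-8)) = (10 - 1)*(-13 - 216) = 9*(-229) = -2061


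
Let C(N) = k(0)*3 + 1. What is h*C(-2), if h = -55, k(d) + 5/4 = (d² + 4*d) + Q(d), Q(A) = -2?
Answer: 1925/4 ≈ 481.25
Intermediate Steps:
k(d) = -13/4 + d² + 4*d (k(d) = -5/4 + ((d² + 4*d) - 2) = -5/4 + (-2 + d² + 4*d) = -13/4 + d² + 4*d)
C(N) = -35/4 (C(N) = (-13/4 + 0² + 4*0)*3 + 1 = (-13/4 + 0 + 0)*3 + 1 = -13/4*3 + 1 = -39/4 + 1 = -35/4)
h*C(-2) = -55*(-35/4) = 1925/4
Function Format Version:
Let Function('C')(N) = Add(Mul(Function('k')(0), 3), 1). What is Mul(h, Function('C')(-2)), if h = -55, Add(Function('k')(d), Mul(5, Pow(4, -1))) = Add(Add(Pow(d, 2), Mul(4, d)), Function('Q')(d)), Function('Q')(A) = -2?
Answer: Rational(1925, 4) ≈ 481.25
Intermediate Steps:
Function('k')(d) = Add(Rational(-13, 4), Pow(d, 2), Mul(4, d)) (Function('k')(d) = Add(Rational(-5, 4), Add(Add(Pow(d, 2), Mul(4, d)), -2)) = Add(Rational(-5, 4), Add(-2, Pow(d, 2), Mul(4, d))) = Add(Rational(-13, 4), Pow(d, 2), Mul(4, d)))
Function('C')(N) = Rational(-35, 4) (Function('C')(N) = Add(Mul(Add(Rational(-13, 4), Pow(0, 2), Mul(4, 0)), 3), 1) = Add(Mul(Add(Rational(-13, 4), 0, 0), 3), 1) = Add(Mul(Rational(-13, 4), 3), 1) = Add(Rational(-39, 4), 1) = Rational(-35, 4))
Mul(h, Function('C')(-2)) = Mul(-55, Rational(-35, 4)) = Rational(1925, 4)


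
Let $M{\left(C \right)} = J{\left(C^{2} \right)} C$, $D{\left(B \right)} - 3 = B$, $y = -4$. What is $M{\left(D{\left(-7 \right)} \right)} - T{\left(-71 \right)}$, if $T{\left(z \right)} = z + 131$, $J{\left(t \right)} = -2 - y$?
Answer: $-68$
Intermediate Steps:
$D{\left(B \right)} = 3 + B$
$J{\left(t \right)} = 2$ ($J{\left(t \right)} = -2 - -4 = -2 + 4 = 2$)
$T{\left(z \right)} = 131 + z$
$M{\left(C \right)} = 2 C$
$M{\left(D{\left(-7 \right)} \right)} - T{\left(-71 \right)} = 2 \left(3 - 7\right) - \left(131 - 71\right) = 2 \left(-4\right) - 60 = -8 - 60 = -68$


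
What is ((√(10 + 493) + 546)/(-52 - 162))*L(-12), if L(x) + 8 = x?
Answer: 5460/107 + 10*√503/107 ≈ 53.124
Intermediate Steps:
L(x) = -8 + x
((√(10 + 493) + 546)/(-52 - 162))*L(-12) = ((√(10 + 493) + 546)/(-52 - 162))*(-8 - 12) = ((√503 + 546)/(-214))*(-20) = ((546 + √503)*(-1/214))*(-20) = (-273/107 - √503/214)*(-20) = 5460/107 + 10*√503/107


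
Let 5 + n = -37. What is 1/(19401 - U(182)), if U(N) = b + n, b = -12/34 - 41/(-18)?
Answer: 306/5948969 ≈ 5.1437e-5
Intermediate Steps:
n = -42 (n = -5 - 37 = -42)
b = 589/306 (b = -12*1/34 - 41*(-1/18) = -6/17 + 41/18 = 589/306 ≈ 1.9248)
U(N) = -12263/306 (U(N) = 589/306 - 42 = -12263/306)
1/(19401 - U(182)) = 1/(19401 - 1*(-12263/306)) = 1/(19401 + 12263/306) = 1/(5948969/306) = 306/5948969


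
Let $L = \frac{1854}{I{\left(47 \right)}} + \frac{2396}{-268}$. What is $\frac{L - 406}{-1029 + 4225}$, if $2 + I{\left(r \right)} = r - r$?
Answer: $- \frac{44955}{107066} \approx -0.41988$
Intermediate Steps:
$I{\left(r \right)} = -2$ ($I{\left(r \right)} = -2 + \left(r - r\right) = -2 + 0 = -2$)
$L = - \frac{62708}{67}$ ($L = \frac{1854}{-2} + \frac{2396}{-268} = 1854 \left(- \frac{1}{2}\right) + 2396 \left(- \frac{1}{268}\right) = -927 - \frac{599}{67} = - \frac{62708}{67} \approx -935.94$)
$\frac{L - 406}{-1029 + 4225} = \frac{- \frac{62708}{67} - 406}{-1029 + 4225} = - \frac{89910}{67 \cdot 3196} = \left(- \frac{89910}{67}\right) \frac{1}{3196} = - \frac{44955}{107066}$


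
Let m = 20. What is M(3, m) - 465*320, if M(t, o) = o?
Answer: -148780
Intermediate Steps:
M(3, m) - 465*320 = 20 - 465*320 = 20 - 148800 = -148780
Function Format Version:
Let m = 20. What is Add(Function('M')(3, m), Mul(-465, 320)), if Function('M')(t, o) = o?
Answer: -148780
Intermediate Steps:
Add(Function('M')(3, m), Mul(-465, 320)) = Add(20, Mul(-465, 320)) = Add(20, -148800) = -148780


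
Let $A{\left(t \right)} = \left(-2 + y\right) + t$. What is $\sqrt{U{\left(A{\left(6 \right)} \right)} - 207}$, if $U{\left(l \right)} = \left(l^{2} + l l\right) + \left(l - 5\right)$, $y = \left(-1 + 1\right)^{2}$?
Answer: $4 i \sqrt{11} \approx 13.266 i$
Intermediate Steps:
$y = 0$ ($y = 0^{2} = 0$)
$A{\left(t \right)} = -2 + t$ ($A{\left(t \right)} = \left(-2 + 0\right) + t = -2 + t$)
$U{\left(l \right)} = -5 + l + 2 l^{2}$ ($U{\left(l \right)} = \left(l^{2} + l^{2}\right) + \left(l - 5\right) = 2 l^{2} + \left(-5 + l\right) = -5 + l + 2 l^{2}$)
$\sqrt{U{\left(A{\left(6 \right)} \right)} - 207} = \sqrt{\left(-5 + \left(-2 + 6\right) + 2 \left(-2 + 6\right)^{2}\right) - 207} = \sqrt{\left(-5 + 4 + 2 \cdot 4^{2}\right) - 207} = \sqrt{\left(-5 + 4 + 2 \cdot 16\right) - 207} = \sqrt{\left(-5 + 4 + 32\right) - 207} = \sqrt{31 - 207} = \sqrt{-176} = 4 i \sqrt{11}$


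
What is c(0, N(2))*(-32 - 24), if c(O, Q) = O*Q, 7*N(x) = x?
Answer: 0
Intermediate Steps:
N(x) = x/7
c(0, N(2))*(-32 - 24) = (0*((1/7)*2))*(-32 - 24) = (0*(2/7))*(-56) = 0*(-56) = 0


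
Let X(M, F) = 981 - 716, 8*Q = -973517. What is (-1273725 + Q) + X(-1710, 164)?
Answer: -11161197/8 ≈ -1.3952e+6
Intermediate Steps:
Q = -973517/8 (Q = (⅛)*(-973517) = -973517/8 ≈ -1.2169e+5)
X(M, F) = 265
(-1273725 + Q) + X(-1710, 164) = (-1273725 - 973517/8) + 265 = -11163317/8 + 265 = -11161197/8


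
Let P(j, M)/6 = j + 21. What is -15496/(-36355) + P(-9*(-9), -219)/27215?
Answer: 17758916/39576053 ≈ 0.44873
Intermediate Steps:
P(j, M) = 126 + 6*j (P(j, M) = 6*(j + 21) = 6*(21 + j) = 126 + 6*j)
-15496/(-36355) + P(-9*(-9), -219)/27215 = -15496/(-36355) + (126 + 6*(-9*(-9)))/27215 = -15496*(-1/36355) + (126 + 6*81)*(1/27215) = 15496/36355 + (126 + 486)*(1/27215) = 15496/36355 + 612*(1/27215) = 15496/36355 + 612/27215 = 17758916/39576053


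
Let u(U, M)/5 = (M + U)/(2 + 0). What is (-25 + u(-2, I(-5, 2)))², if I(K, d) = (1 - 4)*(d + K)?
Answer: 225/4 ≈ 56.250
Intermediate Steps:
I(K, d) = -3*K - 3*d (I(K, d) = -3*(K + d) = -3*K - 3*d)
u(U, M) = 5*M/2 + 5*U/2 (u(U, M) = 5*((M + U)/(2 + 0)) = 5*((M + U)/2) = 5*((M + U)*(½)) = 5*(M/2 + U/2) = 5*M/2 + 5*U/2)
(-25 + u(-2, I(-5, 2)))² = (-25 + (5*(-3*(-5) - 3*2)/2 + (5/2)*(-2)))² = (-25 + (5*(15 - 6)/2 - 5))² = (-25 + ((5/2)*9 - 5))² = (-25 + (45/2 - 5))² = (-25 + 35/2)² = (-15/2)² = 225/4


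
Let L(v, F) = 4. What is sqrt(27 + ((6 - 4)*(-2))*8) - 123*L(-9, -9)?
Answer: -492 + I*sqrt(5) ≈ -492.0 + 2.2361*I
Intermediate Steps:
sqrt(27 + ((6 - 4)*(-2))*8) - 123*L(-9, -9) = sqrt(27 + ((6 - 4)*(-2))*8) - 123*4 = sqrt(27 + (2*(-2))*8) - 492 = sqrt(27 - 4*8) - 492 = sqrt(27 - 32) - 492 = sqrt(-5) - 492 = I*sqrt(5) - 492 = -492 + I*sqrt(5)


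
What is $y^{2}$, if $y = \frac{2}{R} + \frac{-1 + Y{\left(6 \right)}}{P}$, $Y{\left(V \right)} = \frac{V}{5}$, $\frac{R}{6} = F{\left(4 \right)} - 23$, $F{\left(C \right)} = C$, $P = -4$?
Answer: $\frac{5929}{1299600} \approx 0.0045622$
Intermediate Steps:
$R = -114$ ($R = 6 \left(4 - 23\right) = 6 \left(-19\right) = -114$)
$Y{\left(V \right)} = \frac{V}{5}$ ($Y{\left(V \right)} = V \frac{1}{5} = \frac{V}{5}$)
$y = - \frac{77}{1140}$ ($y = \frac{2}{-114} + \frac{-1 + \frac{1}{5} \cdot 6}{-4} = 2 \left(- \frac{1}{114}\right) + \left(-1 + \frac{6}{5}\right) \left(- \frac{1}{4}\right) = - \frac{1}{57} + \frac{1}{5} \left(- \frac{1}{4}\right) = - \frac{1}{57} - \frac{1}{20} = - \frac{77}{1140} \approx -0.067544$)
$y^{2} = \left(- \frac{77}{1140}\right)^{2} = \frac{5929}{1299600}$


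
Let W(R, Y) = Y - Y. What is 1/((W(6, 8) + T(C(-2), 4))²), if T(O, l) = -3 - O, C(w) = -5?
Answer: ¼ ≈ 0.25000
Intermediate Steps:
W(R, Y) = 0
1/((W(6, 8) + T(C(-2), 4))²) = 1/((0 + (-3 - 1*(-5)))²) = 1/((0 + (-3 + 5))²) = 1/((0 + 2)²) = 1/(2²) = 1/4 = ¼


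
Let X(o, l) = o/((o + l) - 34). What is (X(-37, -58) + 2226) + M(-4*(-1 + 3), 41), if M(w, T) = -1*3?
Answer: 286804/129 ≈ 2223.3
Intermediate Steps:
X(o, l) = o/(-34 + l + o) (X(o, l) = o/((l + o) - 34) = o/(-34 + l + o))
M(w, T) = -3
(X(-37, -58) + 2226) + M(-4*(-1 + 3), 41) = (-37/(-34 - 58 - 37) + 2226) - 3 = (-37/(-129) + 2226) - 3 = (-37*(-1/129) + 2226) - 3 = (37/129 + 2226) - 3 = 287191/129 - 3 = 286804/129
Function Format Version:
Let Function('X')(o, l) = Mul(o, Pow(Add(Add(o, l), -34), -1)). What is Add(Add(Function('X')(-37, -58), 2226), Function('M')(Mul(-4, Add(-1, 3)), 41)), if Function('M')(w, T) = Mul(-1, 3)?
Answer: Rational(286804, 129) ≈ 2223.3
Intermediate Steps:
Function('X')(o, l) = Mul(o, Pow(Add(-34, l, o), -1)) (Function('X')(o, l) = Mul(o, Pow(Add(Add(l, o), -34), -1)) = Mul(o, Pow(Add(-34, l, o), -1)))
Function('M')(w, T) = -3
Add(Add(Function('X')(-37, -58), 2226), Function('M')(Mul(-4, Add(-1, 3)), 41)) = Add(Add(Mul(-37, Pow(Add(-34, -58, -37), -1)), 2226), -3) = Add(Add(Mul(-37, Pow(-129, -1)), 2226), -3) = Add(Add(Mul(-37, Rational(-1, 129)), 2226), -3) = Add(Add(Rational(37, 129), 2226), -3) = Add(Rational(287191, 129), -3) = Rational(286804, 129)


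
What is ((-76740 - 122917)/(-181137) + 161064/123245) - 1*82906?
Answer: -1850758794939157/22324229565 ≈ -82904.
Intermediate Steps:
((-76740 - 122917)/(-181137) + 161064/123245) - 1*82906 = (-199657*(-1/181137) + 161064*(1/123245)) - 82906 = (199657/181137 + 161064/123245) - 82906 = 53781376733/22324229565 - 82906 = -1850758794939157/22324229565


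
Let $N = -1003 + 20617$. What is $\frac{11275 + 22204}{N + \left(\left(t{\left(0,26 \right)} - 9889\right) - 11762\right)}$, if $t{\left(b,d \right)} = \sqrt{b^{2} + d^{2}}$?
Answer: $- \frac{33479}{2011} \approx -16.648$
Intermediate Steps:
$N = 19614$
$\frac{11275 + 22204}{N + \left(\left(t{\left(0,26 \right)} - 9889\right) - 11762\right)} = \frac{11275 + 22204}{19614 - \left(21651 - \sqrt{0^{2} + 26^{2}}\right)} = \frac{33479}{19614 - \left(21651 - \sqrt{0 + 676}\right)} = \frac{33479}{19614 - \left(21651 - 26\right)} = \frac{33479}{19614 + \left(\left(26 - 9889\right) - 11762\right)} = \frac{33479}{19614 - 21625} = \frac{33479}{-2011} = 33479 \left(- \frac{1}{2011}\right) = - \frac{33479}{2011}$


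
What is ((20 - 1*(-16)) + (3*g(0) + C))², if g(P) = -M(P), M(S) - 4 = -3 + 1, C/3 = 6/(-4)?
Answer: 2601/4 ≈ 650.25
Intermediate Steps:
C = -9/2 (C = 3*(6/(-4)) = 3*(6*(-¼)) = 3*(-3/2) = -9/2 ≈ -4.5000)
M(S) = 2 (M(S) = 4 + (-3 + 1) = 4 - 2 = 2)
g(P) = -2 (g(P) = -1*2 = -2)
((20 - 1*(-16)) + (3*g(0) + C))² = ((20 - 1*(-16)) + (3*(-2) - 9/2))² = ((20 + 16) + (-6 - 9/2))² = (36 - 21/2)² = (51/2)² = 2601/4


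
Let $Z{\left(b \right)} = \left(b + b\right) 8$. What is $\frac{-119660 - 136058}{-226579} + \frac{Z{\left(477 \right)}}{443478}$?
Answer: $\frac{19189093022}{16747133627} \approx 1.1458$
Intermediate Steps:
$Z{\left(b \right)} = 16 b$ ($Z{\left(b \right)} = 2 b 8 = 16 b$)
$\frac{-119660 - 136058}{-226579} + \frac{Z{\left(477 \right)}}{443478} = \frac{-119660 - 136058}{-226579} + \frac{16 \cdot 477}{443478} = \left(-119660 - 136058\right) \left(- \frac{1}{226579}\right) + 7632 \cdot \frac{1}{443478} = \left(-255718\right) \left(- \frac{1}{226579}\right) + \frac{1272}{73913} = \frac{255718}{226579} + \frac{1272}{73913} = \frac{19189093022}{16747133627}$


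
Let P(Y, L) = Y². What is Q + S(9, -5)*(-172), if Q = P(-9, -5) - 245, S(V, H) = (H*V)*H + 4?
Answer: -39552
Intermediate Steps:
S(V, H) = 4 + V*H² (S(V, H) = V*H² + 4 = 4 + V*H²)
Q = -164 (Q = (-9)² - 245 = 81 - 245 = -164)
Q + S(9, -5)*(-172) = -164 + (4 + 9*(-5)²)*(-172) = -164 + (4 + 9*25)*(-172) = -164 + (4 + 225)*(-172) = -164 + 229*(-172) = -164 - 39388 = -39552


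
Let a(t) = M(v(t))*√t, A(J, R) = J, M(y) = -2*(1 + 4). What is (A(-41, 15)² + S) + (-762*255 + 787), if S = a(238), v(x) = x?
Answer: -191842 - 10*√238 ≈ -1.9200e+5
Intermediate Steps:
M(y) = -10 (M(y) = -2*5 = -10)
a(t) = -10*√t
S = -10*√238 ≈ -154.27
(A(-41, 15)² + S) + (-762*255 + 787) = ((-41)² - 10*√238) + (-762*255 + 787) = (1681 - 10*√238) + (-194310 + 787) = (1681 - 10*√238) - 193523 = -191842 - 10*√238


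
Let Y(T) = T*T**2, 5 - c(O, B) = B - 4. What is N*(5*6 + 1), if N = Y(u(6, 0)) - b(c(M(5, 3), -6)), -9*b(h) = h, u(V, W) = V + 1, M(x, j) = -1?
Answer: 32054/3 ≈ 10685.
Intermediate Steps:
c(O, B) = 9 - B (c(O, B) = 5 - (B - 4) = 5 - (-4 + B) = 5 + (4 - B) = 9 - B)
u(V, W) = 1 + V
b(h) = -h/9
Y(T) = T**3
N = 1034/3 (N = (1 + 6)**3 - (-1)*(9 - 1*(-6))/9 = 7**3 - (-1)*(9 + 6)/9 = 343 - (-1)*15/9 = 343 - 1*(-5/3) = 343 + 5/3 = 1034/3 ≈ 344.67)
N*(5*6 + 1) = 1034*(5*6 + 1)/3 = 1034*(30 + 1)/3 = (1034/3)*31 = 32054/3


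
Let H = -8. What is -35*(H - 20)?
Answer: 980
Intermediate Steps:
-35*(H - 20) = -35*(-8 - 20) = -35*(-28) = 980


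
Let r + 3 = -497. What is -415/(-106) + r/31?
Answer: -40135/3286 ≈ -12.214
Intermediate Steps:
r = -500 (r = -3 - 497 = -500)
-415/(-106) + r/31 = -415/(-106) - 500/31 = -415*(-1/106) - 500*1/31 = 415/106 - 500/31 = -40135/3286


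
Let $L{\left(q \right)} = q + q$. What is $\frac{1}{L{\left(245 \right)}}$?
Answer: $\frac{1}{490} \approx 0.0020408$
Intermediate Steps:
$L{\left(q \right)} = 2 q$
$\frac{1}{L{\left(245 \right)}} = \frac{1}{2 \cdot 245} = \frac{1}{490}$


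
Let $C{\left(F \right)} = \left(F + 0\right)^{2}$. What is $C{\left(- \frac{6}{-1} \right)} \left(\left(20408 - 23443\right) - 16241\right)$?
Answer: $-693936$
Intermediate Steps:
$C{\left(F \right)} = F^{2}$
$C{\left(- \frac{6}{-1} \right)} \left(\left(20408 - 23443\right) - 16241\right) = \left(- \frac{6}{-1}\right)^{2} \left(\left(20408 - 23443\right) - 16241\right) = \left(\left(-6\right) \left(-1\right)\right)^{2} \left(-3035 - 16241\right) = 6^{2} \left(-19276\right) = 36 \left(-19276\right) = -693936$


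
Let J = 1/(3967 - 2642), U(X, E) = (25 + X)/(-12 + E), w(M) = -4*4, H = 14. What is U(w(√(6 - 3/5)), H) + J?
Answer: 11927/2650 ≈ 4.5008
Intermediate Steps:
w(M) = -16
U(X, E) = (25 + X)/(-12 + E)
J = 1/1325 ≈ 0.00075472
U(w(√(6 - 3/5)), H) + J = (25 - 16)/(-12 + 14) + 1/1325 = 9/2 + 1/1325 = 11927/2650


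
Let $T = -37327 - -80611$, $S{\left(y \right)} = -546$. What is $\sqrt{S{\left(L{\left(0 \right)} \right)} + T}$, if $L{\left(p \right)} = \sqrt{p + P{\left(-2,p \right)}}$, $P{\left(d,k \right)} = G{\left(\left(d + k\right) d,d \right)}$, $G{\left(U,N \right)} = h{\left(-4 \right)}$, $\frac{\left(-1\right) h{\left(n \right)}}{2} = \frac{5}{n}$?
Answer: $\sqrt{42738} \approx 206.73$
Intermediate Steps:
$h{\left(n \right)} = - \frac{10}{n}$ ($h{\left(n \right)} = - 2 \frac{5}{n} = - \frac{10}{n}$)
$G{\left(U,N \right)} = \frac{5}{2}$ ($G{\left(U,N \right)} = - \frac{10}{-4} = \left(-10\right) \left(- \frac{1}{4}\right) = \frac{5}{2}$)
$P{\left(d,k \right)} = \frac{5}{2}$
$L{\left(p \right)} = \sqrt{\frac{5}{2} + p}$ ($L{\left(p \right)} = \sqrt{p + \frac{5}{2}} = \sqrt{\frac{5}{2} + p}$)
$T = 43284$ ($T = -37327 + 80611 = 43284$)
$\sqrt{S{\left(L{\left(0 \right)} \right)} + T} = \sqrt{-546 + 43284} = \sqrt{42738}$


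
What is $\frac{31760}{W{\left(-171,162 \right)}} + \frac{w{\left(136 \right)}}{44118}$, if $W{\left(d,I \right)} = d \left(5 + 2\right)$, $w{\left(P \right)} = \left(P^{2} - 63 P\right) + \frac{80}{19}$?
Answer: $- \frac{25727756}{977949} \approx -26.308$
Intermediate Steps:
$w{\left(P \right)} = \frac{80}{19} + P^{2} - 63 P$ ($w{\left(P \right)} = \left(P^{2} - 63 P\right) + 80 \cdot \frac{1}{19} = \left(P^{2} - 63 P\right) + \frac{80}{19} = \frac{80}{19} + P^{2} - 63 P$)
$W{\left(d,I \right)} = 7 d$ ($W{\left(d,I \right)} = d 7 = 7 d$)
$\frac{31760}{W{\left(-171,162 \right)}} + \frac{w{\left(136 \right)}}{44118} = \frac{31760}{7 \left(-171\right)} + \frac{\frac{80}{19} + 136^{2} - 8568}{44118} = \frac{31760}{-1197} + \left(\frac{80}{19} + 18496 - 8568\right) \frac{1}{44118} = 31760 \left(- \frac{1}{1197}\right) + \frac{188712}{19} \cdot \frac{1}{44118} = - \frac{31760}{1197} + \frac{10484}{46569} = - \frac{25727756}{977949}$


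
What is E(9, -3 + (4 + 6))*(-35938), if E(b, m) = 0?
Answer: 0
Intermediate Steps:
E(9, -3 + (4 + 6))*(-35938) = 0*(-35938) = 0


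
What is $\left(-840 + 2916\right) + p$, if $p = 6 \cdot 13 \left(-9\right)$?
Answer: $1374$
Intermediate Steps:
$p = -702$ ($p = 78 \left(-9\right) = -702$)
$\left(-840 + 2916\right) + p = \left(-840 + 2916\right) - 702 = 2076 - 702 = 1374$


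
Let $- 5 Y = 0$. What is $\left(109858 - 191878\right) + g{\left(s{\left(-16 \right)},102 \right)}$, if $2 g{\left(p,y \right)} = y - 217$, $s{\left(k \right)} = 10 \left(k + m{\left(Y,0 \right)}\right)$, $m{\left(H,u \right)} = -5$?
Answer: $- \frac{164155}{2} \approx -82078.0$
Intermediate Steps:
$Y = 0$ ($Y = \left(- \frac{1}{5}\right) 0 = 0$)
$s{\left(k \right)} = -50 + 10 k$ ($s{\left(k \right)} = 10 \left(k - 5\right) = 10 \left(-5 + k\right) = -50 + 10 k$)
$g{\left(p,y \right)} = - \frac{217}{2} + \frac{y}{2}$ ($g{\left(p,y \right)} = \frac{y - 217}{2} = \frac{-217 + y}{2} = - \frac{217}{2} + \frac{y}{2}$)
$\left(109858 - 191878\right) + g{\left(s{\left(-16 \right)},102 \right)} = \left(109858 - 191878\right) + \left(- \frac{217}{2} + \frac{1}{2} \cdot 102\right) = -82020 + \left(- \frac{217}{2} + 51\right) = -82020 - \frac{115}{2} = - \frac{164155}{2}$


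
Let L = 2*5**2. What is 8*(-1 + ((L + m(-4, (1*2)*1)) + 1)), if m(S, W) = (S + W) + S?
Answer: 352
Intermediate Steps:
m(S, W) = W + 2*S
L = 50 (L = 2*25 = 50)
8*(-1 + ((L + m(-4, (1*2)*1)) + 1)) = 8*(-1 + ((50 + ((1*2)*1 + 2*(-4))) + 1)) = 8*(-1 + ((50 + (2*1 - 8)) + 1)) = 8*(-1 + ((50 + (2 - 8)) + 1)) = 8*(-1 + ((50 - 6) + 1)) = 8*(-1 + (44 + 1)) = 8*(-1 + 45) = 8*44 = 352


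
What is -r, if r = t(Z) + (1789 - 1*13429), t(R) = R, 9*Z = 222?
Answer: 34846/3 ≈ 11615.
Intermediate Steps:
Z = 74/3 (Z = (⅑)*222 = 74/3 ≈ 24.667)
r = -34846/3 (r = 74/3 + (1789 - 1*13429) = 74/3 + (1789 - 13429) = 74/3 - 11640 = -34846/3 ≈ -11615.)
-r = -1*(-34846/3) = 34846/3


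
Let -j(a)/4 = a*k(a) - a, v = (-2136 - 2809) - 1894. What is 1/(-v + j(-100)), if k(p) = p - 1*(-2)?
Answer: -1/32761 ≈ -3.0524e-5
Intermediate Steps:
k(p) = 2 + p (k(p) = p + 2 = 2 + p)
v = -6839 (v = -4945 - 1894 = -6839)
j(a) = 4*a - 4*a*(2 + a) (j(a) = -4*(a*(2 + a) - a) = -4*(-a + a*(2 + a)) = 4*a - 4*a*(2 + a))
1/(-v + j(-100)) = 1/(-1*(-6839) - 4*(-100)*(1 - 100)) = 1/(6839 - 4*(-100)*(-99)) = 1/(6839 - 39600) = 1/(-32761) = -1/32761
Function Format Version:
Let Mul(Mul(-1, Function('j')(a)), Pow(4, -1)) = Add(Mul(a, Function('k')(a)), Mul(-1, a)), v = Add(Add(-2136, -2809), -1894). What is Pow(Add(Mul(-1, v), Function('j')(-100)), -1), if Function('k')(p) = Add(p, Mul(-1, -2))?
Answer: Rational(-1, 32761) ≈ -3.0524e-5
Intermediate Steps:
Function('k')(p) = Add(2, p) (Function('k')(p) = Add(p, 2) = Add(2, p))
v = -6839 (v = Add(-4945, -1894) = -6839)
Function('j')(a) = Add(Mul(4, a), Mul(-4, a, Add(2, a))) (Function('j')(a) = Mul(-4, Add(Mul(a, Add(2, a)), Mul(-1, a))) = Mul(-4, Add(Mul(-1, a), Mul(a, Add(2, a)))) = Add(Mul(4, a), Mul(-4, a, Add(2, a))))
Pow(Add(Mul(-1, v), Function('j')(-100)), -1) = Pow(Add(Mul(-1, -6839), Mul(-4, -100, Add(1, -100))), -1) = Pow(Add(6839, Mul(-4, -100, -99)), -1) = Pow(Add(6839, -39600), -1) = Pow(-32761, -1) = Rational(-1, 32761)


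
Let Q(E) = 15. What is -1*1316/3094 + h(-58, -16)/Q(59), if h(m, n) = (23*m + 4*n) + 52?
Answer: -298876/3315 ≈ -90.159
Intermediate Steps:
h(m, n) = 52 + 4*n + 23*m (h(m, n) = (4*n + 23*m) + 52 = 52 + 4*n + 23*m)
-1*1316/3094 + h(-58, -16)/Q(59) = -1*1316/3094 + (52 + 4*(-16) + 23*(-58))/15 = -1316*1/3094 + (52 - 64 - 1334)*(1/15) = -94/221 - 1346*1/15 = -94/221 - 1346/15 = -298876/3315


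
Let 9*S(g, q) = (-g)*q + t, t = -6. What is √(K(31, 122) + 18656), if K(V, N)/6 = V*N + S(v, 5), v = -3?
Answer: √41354 ≈ 203.36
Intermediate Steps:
S(g, q) = -⅔ - g*q/9 (S(g, q) = ((-g)*q - 6)/9 = (-g*q - 6)/9 = (-6 - g*q)/9 = -⅔ - g*q/9)
K(V, N) = 6 + 6*N*V (K(V, N) = 6*(V*N + (-⅔ - ⅑*(-3)*5)) = 6*(N*V + (-⅔ + 5/3)) = 6*(N*V + 1) = 6*(1 + N*V) = 6 + 6*N*V)
√(K(31, 122) + 18656) = √((6 + 6*122*31) + 18656) = √((6 + 22692) + 18656) = √(22698 + 18656) = √41354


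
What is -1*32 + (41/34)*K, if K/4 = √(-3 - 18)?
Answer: -32 + 82*I*√21/17 ≈ -32.0 + 22.104*I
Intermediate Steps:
K = 4*I*√21 (K = 4*√(-3 - 18) = 4*√(-21) = 4*(I*√21) = 4*I*√21 ≈ 18.33*I)
-1*32 + (41/34)*K = -1*32 + (41/34)*(4*I*√21) = -32 + (41*(1/34))*(4*I*√21) = -32 + 41*(4*I*√21)/34 = -32 + 82*I*√21/17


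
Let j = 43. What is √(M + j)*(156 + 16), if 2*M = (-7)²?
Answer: 258*√30 ≈ 1413.1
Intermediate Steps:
M = 49/2 (M = (½)*(-7)² = (½)*49 = 49/2 ≈ 24.500)
√(M + j)*(156 + 16) = √(49/2 + 43)*(156 + 16) = √(135/2)*172 = (3*√30/2)*172 = 258*√30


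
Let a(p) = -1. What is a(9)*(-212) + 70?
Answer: 282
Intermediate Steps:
a(9)*(-212) + 70 = -1*(-212) + 70 = 212 + 70 = 282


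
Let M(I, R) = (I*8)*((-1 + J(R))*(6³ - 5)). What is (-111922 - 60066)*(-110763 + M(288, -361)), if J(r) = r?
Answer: 30286208113308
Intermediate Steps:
M(I, R) = 8*I*(-211 + 211*R) (M(I, R) = (I*8)*((-1 + R)*(6³ - 5)) = (8*I)*((-1 + R)*(216 - 5)) = (8*I)*((-1 + R)*211) = (8*I)*(-211 + 211*R) = 8*I*(-211 + 211*R))
(-111922 - 60066)*(-110763 + M(288, -361)) = (-111922 - 60066)*(-110763 + 1688*288*(-1 - 361)) = -171988*(-110763 + 1688*288*(-362)) = -171988*(-110763 - 175984128) = -171988*(-176094891) = 30286208113308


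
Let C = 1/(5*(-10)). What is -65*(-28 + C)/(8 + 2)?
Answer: 18213/100 ≈ 182.13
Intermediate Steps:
C = -1/50 (C = 1/(-50) = -1/50 ≈ -0.020000)
-65*(-28 + C)/(8 + 2) = -65*(-28 - 1/50)/(8 + 2) = -(-18213)/(10*10) = -65*(-1401/500) = 18213/100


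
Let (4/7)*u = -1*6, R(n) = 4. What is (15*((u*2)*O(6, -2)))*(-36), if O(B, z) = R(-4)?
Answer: 45360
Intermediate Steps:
O(B, z) = 4
u = -21/2 (u = 7*(-1*6)/4 = (7/4)*(-6) = -21/2 ≈ -10.500)
(15*((u*2)*O(6, -2)))*(-36) = (15*(-21/2*2*4))*(-36) = (15*(-21*4))*(-36) = (15*(-84))*(-36) = -1260*(-36) = 45360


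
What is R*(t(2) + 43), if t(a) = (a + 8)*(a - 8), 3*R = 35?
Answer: -595/3 ≈ -198.33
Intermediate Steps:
R = 35/3 (R = (⅓)*35 = 35/3 ≈ 11.667)
t(a) = (-8 + a)*(8 + a) (t(a) = (8 + a)*(-8 + a) = (-8 + a)*(8 + a))
R*(t(2) + 43) = 35*((-64 + 2²) + 43)/3 = 35*((-64 + 4) + 43)/3 = 35*(-60 + 43)/3 = (35/3)*(-17) = -595/3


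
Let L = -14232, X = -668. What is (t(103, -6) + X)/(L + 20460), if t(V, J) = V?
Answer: -565/6228 ≈ -0.090719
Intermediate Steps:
(t(103, -6) + X)/(L + 20460) = (103 - 668)/(-14232 + 20460) = -565/6228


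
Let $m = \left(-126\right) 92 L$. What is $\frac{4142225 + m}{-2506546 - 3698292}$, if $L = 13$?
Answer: $- \frac{3991529}{6204838} \approx -0.64329$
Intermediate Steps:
$m = -150696$ ($m = \left(-126\right) 92 \cdot 13 = \left(-11592\right) 13 = -150696$)
$\frac{4142225 + m}{-2506546 - 3698292} = \frac{4142225 - 150696}{-2506546 - 3698292} = \frac{3991529}{-6204838} = 3991529 \left(- \frac{1}{6204838}\right) = - \frac{3991529}{6204838}$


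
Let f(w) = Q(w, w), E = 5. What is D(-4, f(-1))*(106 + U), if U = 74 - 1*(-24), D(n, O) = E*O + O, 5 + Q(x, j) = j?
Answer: -7344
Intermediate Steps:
Q(x, j) = -5 + j
f(w) = -5 + w
D(n, O) = 6*O (D(n, O) = 5*O + O = 6*O)
U = 98 (U = 74 + 24 = 98)
D(-4, f(-1))*(106 + U) = (6*(-5 - 1))*(106 + 98) = (6*(-6))*204 = -36*204 = -7344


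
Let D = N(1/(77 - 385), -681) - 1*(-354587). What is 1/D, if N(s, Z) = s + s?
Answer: 154/54606397 ≈ 2.8202e-6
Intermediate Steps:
N(s, Z) = 2*s
D = 54606397/154 (D = 2/(77 - 385) - 1*(-354587) = 2/(-308) + 354587 = 2*(-1/308) + 354587 = -1/154 + 354587 = 54606397/154 ≈ 3.5459e+5)
1/D = 1/(54606397/154) = 154/54606397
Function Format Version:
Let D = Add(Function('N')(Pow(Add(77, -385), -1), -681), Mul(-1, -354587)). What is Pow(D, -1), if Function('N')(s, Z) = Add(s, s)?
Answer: Rational(154, 54606397) ≈ 2.8202e-6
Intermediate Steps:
Function('N')(s, Z) = Mul(2, s)
D = Rational(54606397, 154) (D = Add(Mul(2, Pow(Add(77, -385), -1)), Mul(-1, -354587)) = Add(Mul(2, Pow(-308, -1)), 354587) = Add(Mul(2, Rational(-1, 308)), 354587) = Add(Rational(-1, 154), 354587) = Rational(54606397, 154) ≈ 3.5459e+5)
Pow(D, -1) = Pow(Rational(54606397, 154), -1) = Rational(154, 54606397)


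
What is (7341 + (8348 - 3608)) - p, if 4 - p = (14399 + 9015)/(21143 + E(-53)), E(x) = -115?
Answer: 126989285/10514 ≈ 12078.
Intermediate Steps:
p = 30349/10514 (p = 4 - (14399 + 9015)/(21143 - 115) = 4 - 23414/21028 = 4 - 1*11707/10514 = 4 - 11707/10514 = 30349/10514 ≈ 2.8865)
(7341 + (8348 - 3608)) - p = (7341 + (8348 - 3608)) - 1*30349/10514 = (7341 + 4740) - 30349/10514 = 12081 - 30349/10514 = 126989285/10514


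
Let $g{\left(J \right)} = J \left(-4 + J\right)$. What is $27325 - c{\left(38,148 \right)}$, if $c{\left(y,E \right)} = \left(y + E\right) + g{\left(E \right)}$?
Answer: $5827$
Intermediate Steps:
$c{\left(y,E \right)} = E + y + E \left(-4 + E\right)$ ($c{\left(y,E \right)} = \left(y + E\right) + E \left(-4 + E\right) = \left(E + y\right) + E \left(-4 + E\right) = E + y + E \left(-4 + E\right)$)
$27325 - c{\left(38,148 \right)} = 27325 - \left(148 + 38 + 148 \left(-4 + 148\right)\right) = 27325 - \left(148 + 38 + 148 \cdot 144\right) = 27325 - \left(148 + 38 + 21312\right) = 27325 - 21498 = 5827$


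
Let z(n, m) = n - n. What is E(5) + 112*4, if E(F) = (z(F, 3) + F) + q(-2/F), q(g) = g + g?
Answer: 2261/5 ≈ 452.20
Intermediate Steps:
z(n, m) = 0
q(g) = 2*g
E(F) = F - 4/F (E(F) = (0 + F) + 2*(-2/F) = F - 4/F)
E(5) + 112*4 = (5 - 4/5) + 112*4 = (5 - 4*⅕) + 448 = (5 - ⅘) + 448 = 21/5 + 448 = 2261/5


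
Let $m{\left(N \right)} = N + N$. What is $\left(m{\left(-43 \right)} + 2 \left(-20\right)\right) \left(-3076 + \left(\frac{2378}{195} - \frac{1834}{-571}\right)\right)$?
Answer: $\frac{14312833584}{37115} \approx 3.8563 \cdot 10^{5}$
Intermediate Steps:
$m{\left(N \right)} = 2 N$
$\left(m{\left(-43 \right)} + 2 \left(-20\right)\right) \left(-3076 + \left(\frac{2378}{195} - \frac{1834}{-571}\right)\right) = \left(2 \left(-43\right) + 2 \left(-20\right)\right) \left(-3076 + \left(\frac{2378}{195} - \frac{1834}{-571}\right)\right) = \left(-86 - 40\right) \left(-3076 + \left(2378 \cdot \frac{1}{195} - - \frac{1834}{571}\right)\right) = - 126 \left(-3076 + \left(\frac{2378}{195} + \frac{1834}{571}\right)\right) = - 126 \left(-3076 + \frac{1715468}{111345}\right) = \left(-126\right) \left(- \frac{340781752}{111345}\right) = \frac{14312833584}{37115}$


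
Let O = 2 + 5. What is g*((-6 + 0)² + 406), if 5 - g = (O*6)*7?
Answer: -127738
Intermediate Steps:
O = 7
g = -289 (g = 5 - 7*6*7 = 5 - 42*7 = 5 - 1*294 = 5 - 294 = -289)
g*((-6 + 0)² + 406) = -289*((-6 + 0)² + 406) = -289*((-6)² + 406) = -289*(36 + 406) = -289*442 = -127738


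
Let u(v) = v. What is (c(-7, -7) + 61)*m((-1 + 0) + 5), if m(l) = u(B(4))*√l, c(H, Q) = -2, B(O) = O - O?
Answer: 0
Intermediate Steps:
B(O) = 0
m(l) = 0 (m(l) = 0*√l = 0)
(c(-7, -7) + 61)*m((-1 + 0) + 5) = (-2 + 61)*0 = 59*0 = 0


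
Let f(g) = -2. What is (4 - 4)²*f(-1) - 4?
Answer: -4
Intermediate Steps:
(4 - 4)²*f(-1) - 4 = (4 - 4)²*(-2) - 4 = 0²*(-2) - 4 = 0*(-2) - 4 = 0 - 4 = -4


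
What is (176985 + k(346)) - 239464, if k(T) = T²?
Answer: 57237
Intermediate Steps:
(176985 + k(346)) - 239464 = (176985 + 346²) - 239464 = (176985 + 119716) - 239464 = 296701 - 239464 = 57237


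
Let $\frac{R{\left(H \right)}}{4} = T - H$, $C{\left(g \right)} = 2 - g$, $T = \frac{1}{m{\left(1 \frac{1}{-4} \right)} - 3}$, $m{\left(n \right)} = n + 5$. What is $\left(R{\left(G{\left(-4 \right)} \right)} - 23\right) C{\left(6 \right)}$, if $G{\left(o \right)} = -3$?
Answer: $\frac{244}{7} \approx 34.857$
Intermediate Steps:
$m{\left(n \right)} = 5 + n$
$T = \frac{4}{7}$ ($T = \frac{1}{\left(5 + 1 \frac{1}{-4}\right) - 3} = \frac{1}{\left(5 + 1 \left(- \frac{1}{4}\right)\right) - 3} = \frac{1}{\left(5 - \frac{1}{4}\right) - 3} = \frac{1}{\frac{19}{4} - 3} = \frac{1}{\frac{7}{4}} = \frac{4}{7} \approx 0.57143$)
$R{\left(H \right)} = \frac{16}{7} - 4 H$ ($R{\left(H \right)} = 4 \left(\frac{4}{7} - H\right) = \frac{16}{7} - 4 H$)
$\left(R{\left(G{\left(-4 \right)} \right)} - 23\right) C{\left(6 \right)} = \left(\left(\frac{16}{7} - -12\right) - 23\right) \left(2 - 6\right) = \left(\left(\frac{16}{7} + 12\right) - 23\right) \left(2 - 6\right) = \left(\frac{100}{7} - 23\right) \left(-4\right) = \left(- \frac{61}{7}\right) \left(-4\right) = \frac{244}{7}$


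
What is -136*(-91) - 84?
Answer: 12292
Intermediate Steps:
-136*(-91) - 84 = 12376 - 84 = 12292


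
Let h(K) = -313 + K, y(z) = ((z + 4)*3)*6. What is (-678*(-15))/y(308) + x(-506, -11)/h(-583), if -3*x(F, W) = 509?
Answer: 23299/11648 ≈ 2.0003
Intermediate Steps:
x(F, W) = -509/3 (x(F, W) = -⅓*509 = -509/3)
y(z) = 72 + 18*z (y(z) = ((4 + z)*3)*6 = (12 + 3*z)*6 = 72 + 18*z)
(-678*(-15))/y(308) + x(-506, -11)/h(-583) = (-678*(-15))/(72 + 18*308) - 509/(3*(-313 - 583)) = (-2*(-5085))/(72 + 5544) - 509/3/(-896) = 10170/5616 - 509/3*(-1/896) = 10170*(1/5616) + 509/2688 = 565/312 + 509/2688 = 23299/11648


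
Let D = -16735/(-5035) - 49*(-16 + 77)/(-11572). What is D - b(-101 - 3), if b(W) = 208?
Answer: -2382083425/11653004 ≈ -204.42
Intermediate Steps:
D = 41741407/11653004 (D = -16735*(-1/5035) - 49*61*(-1/11572) = 3347/1007 - 2989*(-1/11572) = 3347/1007 + 2989/11572 = 41741407/11653004 ≈ 3.5820)
D - b(-101 - 3) = 41741407/11653004 - 1*208 = 41741407/11653004 - 208 = -2382083425/11653004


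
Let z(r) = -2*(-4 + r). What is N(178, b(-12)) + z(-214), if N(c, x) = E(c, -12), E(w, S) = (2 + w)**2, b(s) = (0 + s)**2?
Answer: 32836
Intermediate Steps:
z(r) = 8 - 2*r
b(s) = s**2
N(c, x) = (2 + c)**2
N(178, b(-12)) + z(-214) = (2 + 178)**2 + (8 - 2*(-214)) = 180**2 + (8 + 428) = 32400 + 436 = 32836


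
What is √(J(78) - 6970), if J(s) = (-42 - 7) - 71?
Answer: I*√7090 ≈ 84.202*I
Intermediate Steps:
J(s) = -120 (J(s) = -49 - 71 = -120)
√(J(78) - 6970) = √(-120 - 6970) = √(-7090) = I*√7090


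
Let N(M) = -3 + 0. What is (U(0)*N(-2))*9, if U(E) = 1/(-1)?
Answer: 27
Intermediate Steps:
N(M) = -3
U(E) = -1
(U(0)*N(-2))*9 = -1*(-3)*9 = 3*9 = 27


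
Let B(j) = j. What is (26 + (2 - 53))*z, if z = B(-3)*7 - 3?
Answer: 600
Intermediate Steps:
z = -24 (z = -3*7 - 3 = -21 - 3 = -24)
(26 + (2 - 53))*z = (26 + (2 - 53))*(-24) = (26 - 51)*(-24) = -25*(-24) = 600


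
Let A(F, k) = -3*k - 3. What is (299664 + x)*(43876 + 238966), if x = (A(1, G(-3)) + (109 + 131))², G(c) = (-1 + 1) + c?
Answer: 101874031560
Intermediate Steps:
G(c) = c (G(c) = 0 + c = c)
A(F, k) = -3 - 3*k
x = 60516 (x = ((-3 - 3*(-3)) + (109 + 131))² = ((-3 + 9) + 240)² = (6 + 240)² = 246² = 60516)
(299664 + x)*(43876 + 238966) = (299664 + 60516)*(43876 + 238966) = 360180*282842 = 101874031560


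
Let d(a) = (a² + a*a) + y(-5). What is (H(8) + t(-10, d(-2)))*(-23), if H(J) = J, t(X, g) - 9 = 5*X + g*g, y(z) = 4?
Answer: -2553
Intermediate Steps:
d(a) = 4 + 2*a² (d(a) = (a² + a*a) + 4 = (a² + a²) + 4 = 2*a² + 4 = 4 + 2*a²)
t(X, g) = 9 + g² + 5*X (t(X, g) = 9 + (5*X + g*g) = 9 + (5*X + g²) = 9 + (g² + 5*X) = 9 + g² + 5*X)
(H(8) + t(-10, d(-2)))*(-23) = (8 + (9 + (4 + 2*(-2)²)² + 5*(-10)))*(-23) = (8 + (9 + (4 + 2*4)² - 50))*(-23) = (8 + (9 + (4 + 8)² - 50))*(-23) = (8 + (9 + 12² - 50))*(-23) = (8 + (9 + 144 - 50))*(-23) = (8 + 103)*(-23) = 111*(-23) = -2553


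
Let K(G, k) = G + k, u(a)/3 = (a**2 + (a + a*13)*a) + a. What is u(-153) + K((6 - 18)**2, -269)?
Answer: 1052821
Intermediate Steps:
u(a) = 3*a + 45*a**2 (u(a) = 3*((a**2 + (a + a*13)*a) + a) = 3*((a**2 + (a + 13*a)*a) + a) = 3*((a**2 + (14*a)*a) + a) = 3*((a**2 + 14*a**2) + a) = 3*(15*a**2 + a) = 3*(a + 15*a**2) = 3*a + 45*a**2)
u(-153) + K((6 - 18)**2, -269) = 3*(-153)*(1 + 15*(-153)) + ((6 - 18)**2 - 269) = 3*(-153)*(1 - 2295) + ((-12)**2 - 269) = 3*(-153)*(-2294) + (144 - 269) = 1052946 - 125 = 1052821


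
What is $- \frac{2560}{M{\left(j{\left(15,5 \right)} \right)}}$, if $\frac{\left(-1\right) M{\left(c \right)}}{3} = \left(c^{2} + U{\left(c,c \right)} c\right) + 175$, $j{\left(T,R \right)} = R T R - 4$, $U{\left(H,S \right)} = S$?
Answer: $\frac{2560}{826371} \approx 0.0030979$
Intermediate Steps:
$j{\left(T,R \right)} = -4 + T R^{2}$ ($j{\left(T,R \right)} = T R^{2} - 4 = -4 + T R^{2}$)
$M{\left(c \right)} = -525 - 6 c^{2}$ ($M{\left(c \right)} = - 3 \left(\left(c^{2} + c c\right) + 175\right) = - 3 \left(\left(c^{2} + c^{2}\right) + 175\right) = - 3 \left(2 c^{2} + 175\right) = - 3 \left(175 + 2 c^{2}\right) = -525 - 6 c^{2}$)
$- \frac{2560}{M{\left(j{\left(15,5 \right)} \right)}} = - \frac{2560}{-525 - 6 \left(-4 + 15 \cdot 5^{2}\right)^{2}} = - \frac{2560}{-525 - 6 \left(-4 + 15 \cdot 25\right)^{2}} = - \frac{2560}{-525 - 6 \left(-4 + 375\right)^{2}} = - \frac{2560}{-525 - 6 \cdot 371^{2}} = - \frac{2560}{-525 - 825846} = - \frac{2560}{-826371} = \left(-2560\right) \left(- \frac{1}{826371}\right) = \frac{2560}{826371}$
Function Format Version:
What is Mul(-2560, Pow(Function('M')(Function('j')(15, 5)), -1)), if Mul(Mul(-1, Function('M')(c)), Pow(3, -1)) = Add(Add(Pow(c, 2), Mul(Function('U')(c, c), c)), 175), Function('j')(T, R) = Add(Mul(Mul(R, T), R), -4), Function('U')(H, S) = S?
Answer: Rational(2560, 826371) ≈ 0.0030979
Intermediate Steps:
Function('j')(T, R) = Add(-4, Mul(T, Pow(R, 2))) (Function('j')(T, R) = Add(Mul(T, Pow(R, 2)), -4) = Add(-4, Mul(T, Pow(R, 2))))
Function('M')(c) = Add(-525, Mul(-6, Pow(c, 2))) (Function('M')(c) = Mul(-3, Add(Add(Pow(c, 2), Mul(c, c)), 175)) = Mul(-3, Add(Add(Pow(c, 2), Pow(c, 2)), 175)) = Mul(-3, Add(Mul(2, Pow(c, 2)), 175)) = Mul(-3, Add(175, Mul(2, Pow(c, 2)))) = Add(-525, Mul(-6, Pow(c, 2))))
Mul(-2560, Pow(Function('M')(Function('j')(15, 5)), -1)) = Mul(-2560, Pow(Add(-525, Mul(-6, Pow(Add(-4, Mul(15, Pow(5, 2))), 2))), -1)) = Mul(-2560, Pow(Add(-525, Mul(-6, Pow(Add(-4, Mul(15, 25)), 2))), -1)) = Mul(-2560, Pow(Add(-525, Mul(-6, Pow(Add(-4, 375), 2))), -1)) = Mul(-2560, Pow(Add(-525, Mul(-6, Pow(371, 2))), -1)) = Mul(-2560, Pow(Add(-525, Mul(-6, 137641)), -1)) = Mul(-2560, Pow(Add(-525, -825846), -1)) = Mul(-2560, Pow(-826371, -1)) = Mul(-2560, Rational(-1, 826371)) = Rational(2560, 826371)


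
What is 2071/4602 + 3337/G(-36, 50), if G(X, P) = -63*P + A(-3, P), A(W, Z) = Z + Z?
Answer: -2260081/3509025 ≈ -0.64408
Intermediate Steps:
A(W, Z) = 2*Z
G(X, P) = -61*P (G(X, P) = -63*P + 2*P = -61*P)
2071/4602 + 3337/G(-36, 50) = 2071/4602 + 3337/((-61*50)) = 2071*(1/4602) + 3337/(-3050) = 2071/4602 + 3337*(-1/3050) = 2071/4602 - 3337/3050 = -2260081/3509025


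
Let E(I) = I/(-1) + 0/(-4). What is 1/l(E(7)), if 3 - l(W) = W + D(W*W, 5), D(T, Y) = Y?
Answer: ⅕ ≈ 0.20000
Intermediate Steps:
E(I) = -I (E(I) = I*(-1) + 0*(-¼) = -I + 0 = -I)
l(W) = -2 - W (l(W) = 3 - (W + 5) = 3 - (5 + W) = 3 + (-5 - W) = -2 - W)
1/l(E(7)) = 1/(-2 - (-1)*7) = 1/(-2 - 1*(-7)) = 1/(-2 + 7) = 1/5 = ⅕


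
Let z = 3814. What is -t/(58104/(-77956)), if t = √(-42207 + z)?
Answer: 19489*I*√38393/14526 ≈ 262.89*I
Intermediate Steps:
t = I*√38393 (t = √(-42207 + 3814) = √(-38393) = I*√38393 ≈ 195.94*I)
-t/(58104/(-77956)) = -I*√38393/(58104/(-77956)) = -I*√38393/(58104*(-1/77956)) = -I*√38393/(-14526/19489) = -I*√38393*(-19489)/14526 = -(-19489)*I*√38393/14526 = 19489*I*√38393/14526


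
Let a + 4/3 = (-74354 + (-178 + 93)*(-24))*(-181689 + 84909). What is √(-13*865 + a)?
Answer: √62986839063/3 ≈ 83657.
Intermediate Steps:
a = 20995646756/3 (a = -4/3 + (-74354 + (-178 + 93)*(-24))*(-181689 + 84909) = -4/3 + (-74354 - 85*(-24))*(-96780) = -4/3 + (-74354 + 2040)*(-96780) = -4/3 - 72314*(-96780) = -4/3 + 6998548920 = 20995646756/3 ≈ 6.9985e+9)
√(-13*865 + a) = √(-13*865 + 20995646756/3) = √(-11245 + 20995646756/3) = √(20995613021/3) = √62986839063/3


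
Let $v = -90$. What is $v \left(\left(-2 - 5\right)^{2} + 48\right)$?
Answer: $-8730$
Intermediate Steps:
$v \left(\left(-2 - 5\right)^{2} + 48\right) = - 90 \left(\left(-2 - 5\right)^{2} + 48\right) = - 90 \left(\left(-7\right)^{2} + 48\right) = - 90 \left(49 + 48\right) = \left(-90\right) 97 = -8730$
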